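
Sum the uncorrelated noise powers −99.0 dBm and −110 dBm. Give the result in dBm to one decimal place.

Convert to linear, add, convert back:
P₁ = 1.26×10⁻¹³ W, P₂ = 1.00×10⁻¹⁴ W
P_tot = 1.36×10⁻¹³ W → 10 log₁₀(P_tot / 10⁻³) = −98.7 dBm

−98.7 dBm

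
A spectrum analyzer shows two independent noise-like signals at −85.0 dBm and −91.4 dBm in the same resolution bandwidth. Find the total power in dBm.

Convert to linear, add, convert back:
P₁ = 3.16×10⁻¹² W, P₂ = 7.24×10⁻¹³ W
P_tot = 3.89×10⁻¹² W → 10 log₁₀(P_tot / 10⁻³) = −84.1 dBm

−84.1 dBm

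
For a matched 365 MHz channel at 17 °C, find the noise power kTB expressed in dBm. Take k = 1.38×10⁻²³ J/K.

−88.4 dBm

T = 17 °C + 273.15 = 290.15 K
P_n = kTB = 1.38×10⁻²³ × 290.15 × 3.65×10⁸ = 1.46×10⁻¹² W
In dBm: 10 log₁₀(1.46×10⁻¹² / 10⁻³) = −88.4 dBm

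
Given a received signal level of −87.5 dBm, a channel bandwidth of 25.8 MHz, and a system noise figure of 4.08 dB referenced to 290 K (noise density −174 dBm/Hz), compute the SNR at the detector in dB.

Noise floor: N = −174 + 10 log₁₀(B) + NF
10 log₁₀(2.58×10⁷) = 74.12 dB
N = −174 + 74.12 + 4.08 = −95.80 dBm
SNR = P_sig − N = −87.5 − (−95.80) = 8.30 dB → 8.3 dB

8.3 dB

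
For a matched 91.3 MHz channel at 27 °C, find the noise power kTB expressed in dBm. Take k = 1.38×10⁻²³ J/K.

T = 27 °C + 273.15 = 300.15 K
P_n = kTB = 1.38×10⁻²³ × 300.15 × 9.13×10⁷ = 3.78×10⁻¹³ W
In dBm: 10 log₁₀(3.78×10⁻¹³ / 10⁻³) = −94.2 dBm

−94.2 dBm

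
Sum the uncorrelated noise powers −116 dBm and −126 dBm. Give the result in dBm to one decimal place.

−115.6 dBm

Convert to linear, add, convert back:
P₁ = 2.51×10⁻¹⁵ W, P₂ = 2.51×10⁻¹⁶ W
P_tot = 2.76×10⁻¹⁵ W → 10 log₁₀(P_tot / 10⁻³) = −115.6 dBm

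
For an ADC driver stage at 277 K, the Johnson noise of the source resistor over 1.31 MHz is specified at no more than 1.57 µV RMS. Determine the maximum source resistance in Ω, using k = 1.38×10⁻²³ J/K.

Johnson–Nyquist: V_n = √(4kTRB) ⇒ R = V_n² / (4kTB)
4kTB = 4 × 1.38×10⁻²³ × 277 × 1.31×10⁶ = 2.00×10⁻¹⁴
R = (1.57×10⁻⁶)² / 2.00×10⁻¹⁴ = 1.23×10² Ω = 123 Ω

123 Ω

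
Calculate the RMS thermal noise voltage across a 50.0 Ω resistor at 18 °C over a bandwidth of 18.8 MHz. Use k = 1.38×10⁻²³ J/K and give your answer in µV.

3.89 µV

T = 18 °C + 273.15 = 291.15 K
V_n = √(4kTRB)
4kTRB = 4 × 1.38×10⁻²³ × 291.15 × 5.00×10¹ × 1.88×10⁷ = 1.51×10⁻¹¹ V²
V_n = √(1.51×10⁻¹¹) = 3.89×10⁻⁶ V = 3.89 µV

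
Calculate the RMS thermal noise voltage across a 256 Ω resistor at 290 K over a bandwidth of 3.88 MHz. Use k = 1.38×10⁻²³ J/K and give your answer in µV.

3.99 µV

V_n = √(4kTRB)
4kTRB = 4 × 1.38×10⁻²³ × 290 × 2.56×10² × 3.88×10⁶ = 1.59×10⁻¹¹ V²
V_n = √(1.59×10⁻¹¹) = 3.99×10⁻⁶ V = 3.99 µV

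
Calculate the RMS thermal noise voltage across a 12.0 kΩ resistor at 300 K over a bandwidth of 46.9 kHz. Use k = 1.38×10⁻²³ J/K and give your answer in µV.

V_n = √(4kTRB)
4kTRB = 4 × 1.38×10⁻²³ × 300 × 1.20×10⁴ × 4.69×10⁴ = 9.32×10⁻¹² V²
V_n = √(9.32×10⁻¹²) = 3.05×10⁻⁶ V = 3.05 µV

3.05 µV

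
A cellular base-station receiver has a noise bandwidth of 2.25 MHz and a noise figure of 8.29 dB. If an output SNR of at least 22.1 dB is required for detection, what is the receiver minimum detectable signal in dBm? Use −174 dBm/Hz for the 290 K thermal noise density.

−80.1 dBm

Sensitivity = −174 + 10 log₁₀(B) + NF + SNR_min
= −174 + 63.52 + 8.29 + 22.1
= −80.09 dBm → −80.1 dBm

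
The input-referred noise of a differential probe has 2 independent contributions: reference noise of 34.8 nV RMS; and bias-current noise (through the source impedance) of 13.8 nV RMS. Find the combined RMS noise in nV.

37.4 nV

Uncorrelated sources add in power (mean-square): V_tot = √(ΣV_i²)
V_tot = √[(3.48×10⁻⁸)² + (1.38×10⁻⁸)²] = 3.74×10⁻⁸ V = 37.4 nV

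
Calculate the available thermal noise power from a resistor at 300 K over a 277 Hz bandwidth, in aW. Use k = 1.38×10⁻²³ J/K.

P_n = kTB = 1.38×10⁻²³ × 300 × 2.77×10² = 1.15×10⁻¹⁸ W = 1.15 aW

1.15 aW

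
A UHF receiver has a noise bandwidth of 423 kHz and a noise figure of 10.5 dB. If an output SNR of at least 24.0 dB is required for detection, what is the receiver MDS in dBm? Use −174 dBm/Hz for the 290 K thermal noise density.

Sensitivity = −174 + 10 log₁₀(B) + NF + SNR_min
= −174 + 56.26 + 10.5 + 24.0
= −83.24 dBm → −83.2 dBm

−83.2 dBm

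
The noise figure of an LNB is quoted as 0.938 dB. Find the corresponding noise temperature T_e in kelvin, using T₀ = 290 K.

69.9 K

F = 10^(0.938/10) = 1.24108
T_e = (F − 1)·T₀ = (1.24108 − 1) × 290 = 69.9 K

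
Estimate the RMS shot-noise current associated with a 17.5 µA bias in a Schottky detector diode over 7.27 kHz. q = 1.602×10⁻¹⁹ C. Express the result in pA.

I_n = √(2qI·B)
2qI·B = 2 × 1.602×10⁻¹⁹ × 1.75×10⁻⁵ × 7.27×10³ = 4.08×10⁻²⁰ A²
I_n = √(4.08×10⁻²⁰) = 2.02×10⁻¹⁰ A = 202 pA

202 pA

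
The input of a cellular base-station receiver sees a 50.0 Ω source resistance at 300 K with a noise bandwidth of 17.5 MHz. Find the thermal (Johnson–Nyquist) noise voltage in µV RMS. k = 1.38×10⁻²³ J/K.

V_n = √(4kTRB)
4kTRB = 4 × 1.38×10⁻²³ × 300 × 5.00×10¹ × 1.75×10⁷ = 1.45×10⁻¹¹ V²
V_n = √(1.45×10⁻¹¹) = 3.81×10⁻⁶ V = 3.81 µV

3.81 µV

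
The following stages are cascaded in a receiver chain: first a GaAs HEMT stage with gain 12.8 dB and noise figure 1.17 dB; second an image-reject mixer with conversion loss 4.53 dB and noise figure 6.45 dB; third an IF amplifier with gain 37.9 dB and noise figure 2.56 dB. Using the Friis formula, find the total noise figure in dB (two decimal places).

2.06 dB

Convert to linear (a loss of L dB is a gain of −L dB): F_i = 10^(NF_i/10), G_i = 10^(G_i,dB/10)
  Stage 1: F_1 = 10^(1.17/10) = 1.309, G_1 = 10^(12.8/10) = 19.05
  Stage 2: F_2 = 10^(6.45/10) = 4.416, G_2 = 10^(−4.53/10) = 0.3524
  Stage 3: F_3 = 10^(2.56/10) = 1.803, G_3 = 10^(37.9/10) = 6166
Friis cascade:
  F = 1.309 + (4.416 − 1)/19.05 + (1.803 − 1)/6.714 = 1.608
NF = 10 log₁₀(1.608) = 2.06 dB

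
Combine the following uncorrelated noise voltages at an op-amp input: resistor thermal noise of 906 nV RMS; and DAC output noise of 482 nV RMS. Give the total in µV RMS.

Uncorrelated sources add in power (mean-square): V_tot = √(ΣV_i²)
V_tot = √[(9.06×10⁻⁷)² + (4.82×10⁻⁷)²] = 1.03×10⁻⁶ V = 1.03 µV

1.03 µV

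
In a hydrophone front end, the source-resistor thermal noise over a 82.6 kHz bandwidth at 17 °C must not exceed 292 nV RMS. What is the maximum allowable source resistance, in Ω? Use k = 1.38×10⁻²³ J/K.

T = 17 °C + 273.15 = 290.15 K
Johnson–Nyquist: V_n = √(4kTRB) ⇒ R = V_n² / (4kTB)
4kTB = 4 × 1.38×10⁻²³ × 290.15 × 8.26×10⁴ = 1.32×10⁻¹⁵
R = (2.92×10⁻⁷)² / 1.32×10⁻¹⁵ = 6.45×10¹ Ω = 64.5 Ω

64.5 Ω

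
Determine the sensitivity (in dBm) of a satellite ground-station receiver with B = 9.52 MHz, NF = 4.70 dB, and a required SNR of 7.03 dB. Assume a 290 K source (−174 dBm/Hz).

Sensitivity = −174 + 10 log₁₀(B) + NF + SNR_min
= −174 + 69.79 + 4.70 + 7.03
= −92.48 dBm → −92.5 dBm

−92.5 dBm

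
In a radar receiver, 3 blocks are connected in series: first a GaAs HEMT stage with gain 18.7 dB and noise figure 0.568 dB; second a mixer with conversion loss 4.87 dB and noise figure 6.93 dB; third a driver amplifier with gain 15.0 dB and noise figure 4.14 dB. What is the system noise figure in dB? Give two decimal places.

Convert to linear (a loss of L dB is a gain of −L dB): F_i = 10^(NF_i/10), G_i = 10^(G_i,dB/10)
  Stage 1: F_1 = 10^(0.568/10) = 1.140, G_1 = 10^(18.7/10) = 74.13
  Stage 2: F_2 = 10^(6.93/10) = 4.932, G_2 = 10^(−4.87/10) = 0.3258
  Stage 3: F_3 = 10^(4.14/10) = 2.594, G_3 = 10^(15.0/10) = 31.62
Friis cascade:
  F = 1.140 + (4.932 − 1)/74.13 + (2.594 − 1)/24.15 = 1.259
NF = 10 log₁₀(1.259) = 1.00 dB

1.00 dB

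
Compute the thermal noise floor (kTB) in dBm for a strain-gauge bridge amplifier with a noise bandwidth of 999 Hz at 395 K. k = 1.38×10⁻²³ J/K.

P_n = kTB = 1.38×10⁻²³ × 395 × 9.99×10² = 5.45×10⁻¹⁸ W
In dBm: 10 log₁₀(5.45×10⁻¹⁸ / 10⁻³) = −142.6 dBm

−142.6 dBm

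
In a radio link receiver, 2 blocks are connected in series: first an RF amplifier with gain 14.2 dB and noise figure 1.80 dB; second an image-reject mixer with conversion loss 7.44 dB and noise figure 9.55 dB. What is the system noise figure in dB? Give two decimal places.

2.60 dB

Convert to linear (a loss of L dB is a gain of −L dB): F_i = 10^(NF_i/10), G_i = 10^(G_i,dB/10)
  Stage 1: F_1 = 10^(1.80/10) = 1.514, G_1 = 10^(14.2/10) = 26.30
  Stage 2: F_2 = 10^(9.55/10) = 9.016, G_2 = 10^(−7.44/10) = 0.1803
Friis cascade:
  F = 1.514 + (9.016 − 1)/26.30 = 1.818
NF = 10 log₁₀(1.818) = 2.60 dB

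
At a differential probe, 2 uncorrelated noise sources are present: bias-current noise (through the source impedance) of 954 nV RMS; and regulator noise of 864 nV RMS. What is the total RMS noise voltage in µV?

1.29 µV

Uncorrelated sources add in power (mean-square): V_tot = √(ΣV_i²)
V_tot = √[(9.54×10⁻⁷)² + (8.64×10⁻⁷)²] = 1.29×10⁻⁶ V = 1.29 µV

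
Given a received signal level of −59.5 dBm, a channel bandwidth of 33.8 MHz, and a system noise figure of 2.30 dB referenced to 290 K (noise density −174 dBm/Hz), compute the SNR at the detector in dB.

Noise floor: N = −174 + 10 log₁₀(B) + NF
10 log₁₀(3.38×10⁷) = 75.29 dB
N = −174 + 75.29 + 2.30 = −96.41 dBm
SNR = P_sig − N = −59.5 − (−96.41) = 36.91 dB → 36.9 dB

36.9 dB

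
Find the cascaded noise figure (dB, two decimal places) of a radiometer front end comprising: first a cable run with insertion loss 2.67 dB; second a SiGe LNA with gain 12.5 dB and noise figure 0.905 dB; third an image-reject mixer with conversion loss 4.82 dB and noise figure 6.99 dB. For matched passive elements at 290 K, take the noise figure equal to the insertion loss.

4.30 dB

Convert to linear (a loss of L dB is a gain of −L dB): F_i = 10^(NF_i/10), G_i = 10^(G_i,dB/10)
  Stage 1: F_1 = 10^(2.67/10) = 1.849, G_1 = 10^(−2.67/10) = 0.5408
  Stage 2: F_2 = 10^(0.905/10) = 1.232, G_2 = 10^(12.5/10) = 17.78
  Stage 3: F_3 = 10^(6.99/10) = 5.000, G_3 = 10^(−4.82/10) = 0.3296
Friis cascade:
  F = 1.849 + (1.232 − 1)/0.5408 + (5.000 − 1)/9.616 = 2.694
NF = 10 log₁₀(2.694) = 4.30 dB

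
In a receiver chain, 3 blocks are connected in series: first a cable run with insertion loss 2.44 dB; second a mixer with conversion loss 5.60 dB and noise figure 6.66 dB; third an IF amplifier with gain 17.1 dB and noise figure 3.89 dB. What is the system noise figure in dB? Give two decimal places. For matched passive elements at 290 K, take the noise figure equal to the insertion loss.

Convert to linear (a loss of L dB is a gain of −L dB): F_i = 10^(NF_i/10), G_i = 10^(G_i,dB/10)
  Stage 1: F_1 = 10^(2.44/10) = 1.754, G_1 = 10^(−2.44/10) = 0.5702
  Stage 2: F_2 = 10^(6.66/10) = 4.634, G_2 = 10^(−5.60/10) = 0.2754
  Stage 3: F_3 = 10^(3.89/10) = 2.449, G_3 = 10^(17.1/10) = 51.29
Friis cascade:
  F = 1.754 + (4.634 − 1)/0.5702 + (2.449 − 1)/0.1570 = 17.36
NF = 10 log₁₀(17.36) = 12.39 dB

12.39 dB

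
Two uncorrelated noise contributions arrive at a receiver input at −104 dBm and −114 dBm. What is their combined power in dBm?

−103.6 dBm

Convert to linear, add, convert back:
P₁ = 3.98×10⁻¹⁴ W, P₂ = 3.98×10⁻¹⁵ W
P_tot = 4.38×10⁻¹⁴ W → 10 log₁₀(P_tot / 10⁻³) = −103.6 dBm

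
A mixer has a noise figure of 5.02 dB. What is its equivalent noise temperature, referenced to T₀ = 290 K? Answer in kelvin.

631 K

F = 10^(5.02/10) = 3.17687
T_e = (F − 1)·T₀ = (3.17687 − 1) × 290 = 631 K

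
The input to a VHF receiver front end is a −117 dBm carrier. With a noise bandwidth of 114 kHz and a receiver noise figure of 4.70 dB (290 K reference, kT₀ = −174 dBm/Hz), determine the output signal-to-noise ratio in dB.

Noise floor: N = −174 + 10 log₁₀(B) + NF
10 log₁₀(1.14×10⁵) = 50.57 dB
N = −174 + 50.57 + 4.70 = −118.73 dBm
SNR = P_sig − N = −117 − (−118.73) = 1.73 dB → 1.7 dB

1.7 dB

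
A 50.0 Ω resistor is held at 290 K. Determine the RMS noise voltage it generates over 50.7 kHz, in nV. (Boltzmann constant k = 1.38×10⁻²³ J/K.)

201 nV

V_n = √(4kTRB)
4kTRB = 4 × 1.38×10⁻²³ × 290 × 5.00×10¹ × 5.07×10⁴ = 4.06×10⁻¹⁴ V²
V_n = √(4.06×10⁻¹⁴) = 2.01×10⁻⁷ V = 201 nV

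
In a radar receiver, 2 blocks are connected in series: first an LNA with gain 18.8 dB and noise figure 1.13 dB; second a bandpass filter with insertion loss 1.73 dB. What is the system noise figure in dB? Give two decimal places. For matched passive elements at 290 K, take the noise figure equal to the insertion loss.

Convert to linear (a loss of L dB is a gain of −L dB): F_i = 10^(NF_i/10), G_i = 10^(G_i,dB/10)
  Stage 1: F_1 = 10^(1.13/10) = 1.297, G_1 = 10^(18.8/10) = 75.86
  Stage 2: F_2 = 10^(1.73/10) = 1.489, G_2 = 10^(−1.73/10) = 0.6714
Friis cascade:
  F = 1.297 + (1.489 − 1)/75.86 = 1.304
NF = 10 log₁₀(1.304) = 1.15 dB

1.15 dB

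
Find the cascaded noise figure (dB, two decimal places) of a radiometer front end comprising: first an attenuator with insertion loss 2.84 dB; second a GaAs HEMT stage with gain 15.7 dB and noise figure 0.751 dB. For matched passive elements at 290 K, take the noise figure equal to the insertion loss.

Convert to linear (a loss of L dB is a gain of −L dB): F_i = 10^(NF_i/10), G_i = 10^(G_i,dB/10)
  Stage 1: F_1 = 10^(2.84/10) = 1.923, G_1 = 10^(−2.84/10) = 0.5200
  Stage 2: F_2 = 10^(0.751/10) = 1.189, G_2 = 10^(15.7/10) = 37.15
Friis cascade:
  F = 1.923 + (1.189 − 1)/0.5200 = 2.286
NF = 10 log₁₀(2.286) = 3.59 dB

3.59 dB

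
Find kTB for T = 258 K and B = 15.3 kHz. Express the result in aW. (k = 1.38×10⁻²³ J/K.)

P_n = kTB = 1.38×10⁻²³ × 258 × 1.53×10⁴ = 5.45×10⁻¹⁷ W = 54.5 aW

54.5 aW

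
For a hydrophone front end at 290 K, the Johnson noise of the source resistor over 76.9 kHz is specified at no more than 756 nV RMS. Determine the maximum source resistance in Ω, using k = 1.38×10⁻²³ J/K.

Johnson–Nyquist: V_n = √(4kTRB) ⇒ R = V_n² / (4kTB)
4kTB = 4 × 1.38×10⁻²³ × 290 × 7.69×10⁴ = 1.23×10⁻¹⁵
R = (7.56×10⁻⁷)² / 1.23×10⁻¹⁵ = 4.64×10² Ω = 464 Ω

464 Ω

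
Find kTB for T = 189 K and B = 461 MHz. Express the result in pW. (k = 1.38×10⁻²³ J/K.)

1.20 pW

P_n = kTB = 1.38×10⁻²³ × 189 × 4.61×10⁸ = 1.20×10⁻¹² W = 1.20 pW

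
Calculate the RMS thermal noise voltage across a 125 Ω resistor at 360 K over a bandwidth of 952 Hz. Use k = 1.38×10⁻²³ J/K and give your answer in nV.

V_n = √(4kTRB)
4kTRB = 4 × 1.38×10⁻²³ × 360 × 1.25×10² × 9.52×10² = 2.36×10⁻¹⁵ V²
V_n = √(2.36×10⁻¹⁵) = 4.86×10⁻⁸ V = 48.6 nV

48.6 nV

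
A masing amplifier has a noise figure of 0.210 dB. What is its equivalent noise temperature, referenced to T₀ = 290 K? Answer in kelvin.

F = 10^(0.210/10) = 1.04954
T_e = (F − 1)·T₀ = (1.04954 − 1) × 290 = 14.4 K

14.4 K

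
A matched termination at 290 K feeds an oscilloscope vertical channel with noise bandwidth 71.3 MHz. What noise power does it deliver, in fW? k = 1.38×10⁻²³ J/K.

P_n = kTB = 1.38×10⁻²³ × 290 × 7.13×10⁷ = 2.85×10⁻¹³ W = 285 fW

285 fW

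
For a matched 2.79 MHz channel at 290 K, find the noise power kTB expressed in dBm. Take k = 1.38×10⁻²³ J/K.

−109.5 dBm

P_n = kTB = 1.38×10⁻²³ × 290 × 2.79×10⁶ = 1.12×10⁻¹⁴ W
In dBm: 10 log₁₀(1.12×10⁻¹⁴ / 10⁻³) = −109.5 dBm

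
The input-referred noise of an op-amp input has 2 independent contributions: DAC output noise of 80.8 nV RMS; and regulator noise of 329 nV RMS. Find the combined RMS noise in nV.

Uncorrelated sources add in power (mean-square): V_tot = √(ΣV_i²)
V_tot = √[(8.08×10⁻⁸)² + (3.29×10⁻⁷)²] = 3.39×10⁻⁷ V = 339 nV

339 nV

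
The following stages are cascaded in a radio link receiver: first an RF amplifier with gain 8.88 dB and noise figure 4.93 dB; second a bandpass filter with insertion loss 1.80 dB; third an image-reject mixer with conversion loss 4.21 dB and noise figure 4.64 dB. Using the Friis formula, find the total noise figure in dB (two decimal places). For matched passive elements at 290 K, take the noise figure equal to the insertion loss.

5.51 dB

Convert to linear (a loss of L dB is a gain of −L dB): F_i = 10^(NF_i/10), G_i = 10^(G_i,dB/10)
  Stage 1: F_1 = 10^(4.93/10) = 3.112, G_1 = 10^(8.88/10) = 7.727
  Stage 2: F_2 = 10^(1.80/10) = 1.514, G_2 = 10^(−1.80/10) = 0.6607
  Stage 3: F_3 = 10^(4.64/10) = 2.911, G_3 = 10^(−4.21/10) = 0.3793
Friis cascade:
  F = 3.112 + (1.514 − 1)/7.727 + (2.911 − 1)/5.105 = 3.552
NF = 10 log₁₀(3.552) = 5.51 dB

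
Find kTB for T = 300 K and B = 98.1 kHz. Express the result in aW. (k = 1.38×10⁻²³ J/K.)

406 aW

P_n = kTB = 1.38×10⁻²³ × 300 × 9.81×10⁴ = 4.06×10⁻¹⁶ W = 406 aW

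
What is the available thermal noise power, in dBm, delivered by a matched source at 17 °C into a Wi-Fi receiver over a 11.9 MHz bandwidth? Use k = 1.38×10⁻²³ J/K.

−103.2 dBm

T = 17 °C + 273.15 = 290.15 K
P_n = kTB = 1.38×10⁻²³ × 290.15 × 1.19×10⁷ = 4.76×10⁻¹⁴ W
In dBm: 10 log₁₀(4.76×10⁻¹⁴ / 10⁻³) = −103.2 dBm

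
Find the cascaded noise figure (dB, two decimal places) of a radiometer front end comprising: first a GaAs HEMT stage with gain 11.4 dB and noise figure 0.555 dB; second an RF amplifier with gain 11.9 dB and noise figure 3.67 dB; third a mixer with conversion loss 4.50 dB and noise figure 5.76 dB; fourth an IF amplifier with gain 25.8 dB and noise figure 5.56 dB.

Convert to linear (a loss of L dB is a gain of −L dB): F_i = 10^(NF_i/10), G_i = 10^(G_i,dB/10)
  Stage 1: F_1 = 10^(0.555/10) = 1.136, G_1 = 10^(11.4/10) = 13.80
  Stage 2: F_2 = 10^(3.67/10) = 2.328, G_2 = 10^(11.9/10) = 15.49
  Stage 3: F_3 = 10^(5.76/10) = 3.767, G_3 = 10^(−4.50/10) = 0.3548
  Stage 4: F_4 = 10^(5.56/10) = 3.597, G_4 = 10^(25.8/10) = 380.2
Friis cascade:
  F = 1.136 + (2.328 − 1)/13.80 + (3.767 − 1)/213.8 + (3.597 − 1)/75.86 = 1.280
NF = 10 log₁₀(1.280) = 1.07 dB

1.07 dB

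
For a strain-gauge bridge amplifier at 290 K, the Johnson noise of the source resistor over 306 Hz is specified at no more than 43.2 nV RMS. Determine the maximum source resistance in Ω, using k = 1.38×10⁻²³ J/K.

381 Ω

Johnson–Nyquist: V_n = √(4kTRB) ⇒ R = V_n² / (4kTB)
4kTB = 4 × 1.38×10⁻²³ × 290 × 3.06×10² = 4.90×10⁻¹⁸
R = (4.32×10⁻⁸)² / 4.90×10⁻¹⁸ = 3.81×10² Ω = 381 Ω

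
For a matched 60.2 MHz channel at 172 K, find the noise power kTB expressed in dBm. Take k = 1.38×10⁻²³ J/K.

−98.4 dBm

P_n = kTB = 1.38×10⁻²³ × 172 × 6.02×10⁷ = 1.43×10⁻¹³ W
In dBm: 10 log₁₀(1.43×10⁻¹³ / 10⁻³) = −98.4 dBm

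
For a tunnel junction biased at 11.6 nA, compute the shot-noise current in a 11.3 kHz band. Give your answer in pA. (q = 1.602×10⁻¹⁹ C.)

I_n = √(2qI·B)
2qI·B = 2 × 1.602×10⁻¹⁹ × 1.16×10⁻⁸ × 1.13×10⁴ = 4.20×10⁻²³ A²
I_n = √(4.20×10⁻²³) = 6.48×10⁻¹² A = 6.48 pA

6.48 pA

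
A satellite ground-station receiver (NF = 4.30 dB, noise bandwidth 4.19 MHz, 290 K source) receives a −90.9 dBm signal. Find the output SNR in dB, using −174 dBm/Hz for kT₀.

12.6 dB

Noise floor: N = −174 + 10 log₁₀(B) + NF
10 log₁₀(4.19×10⁶) = 66.22 dB
N = −174 + 66.22 + 4.30 = −103.48 dBm
SNR = P_sig − N = −90.9 − (−103.48) = 12.58 dB → 12.6 dB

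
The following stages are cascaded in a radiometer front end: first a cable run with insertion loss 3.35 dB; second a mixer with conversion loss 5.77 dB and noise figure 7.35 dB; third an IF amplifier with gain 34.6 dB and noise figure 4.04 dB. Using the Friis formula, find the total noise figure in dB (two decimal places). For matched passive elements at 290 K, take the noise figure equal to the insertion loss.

Convert to linear (a loss of L dB is a gain of −L dB): F_i = 10^(NF_i/10), G_i = 10^(G_i,dB/10)
  Stage 1: F_1 = 10^(3.35/10) = 2.163, G_1 = 10^(−3.35/10) = 0.4624
  Stage 2: F_2 = 10^(7.35/10) = 5.433, G_2 = 10^(−5.77/10) = 0.2649
  Stage 3: F_3 = 10^(4.04/10) = 2.535, G_3 = 10^(34.6/10) = 2884
Friis cascade:
  F = 2.163 + (5.433 − 1)/0.4624 + (2.535 − 1)/0.1225 = 24.28
NF = 10 log₁₀(24.28) = 13.85 dB

13.85 dB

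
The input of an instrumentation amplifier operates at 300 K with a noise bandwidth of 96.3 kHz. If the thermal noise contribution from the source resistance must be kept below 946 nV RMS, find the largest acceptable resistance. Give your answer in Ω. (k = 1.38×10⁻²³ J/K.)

Johnson–Nyquist: V_n = √(4kTRB) ⇒ R = V_n² / (4kTB)
4kTB = 4 × 1.38×10⁻²³ × 300 × 9.63×10⁴ = 1.59×10⁻¹⁵
R = (9.46×10⁻⁷)² / 1.59×10⁻¹⁵ = 5.61×10² Ω = 561 Ω

561 Ω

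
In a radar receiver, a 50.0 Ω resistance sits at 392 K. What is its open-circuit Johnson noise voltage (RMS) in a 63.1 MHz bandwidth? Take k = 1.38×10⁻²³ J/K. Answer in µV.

V_n = √(4kTRB)
4kTRB = 4 × 1.38×10⁻²³ × 392 × 5.00×10¹ × 6.31×10⁷ = 6.83×10⁻¹¹ V²
V_n = √(6.83×10⁻¹¹) = 8.26×10⁻⁶ V = 8.26 µV

8.26 µV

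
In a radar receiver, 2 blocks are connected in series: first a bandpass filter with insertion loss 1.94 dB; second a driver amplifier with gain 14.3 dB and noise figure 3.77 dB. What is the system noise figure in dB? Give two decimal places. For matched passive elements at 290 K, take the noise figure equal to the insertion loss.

Convert to linear (a loss of L dB is a gain of −L dB): F_i = 10^(NF_i/10), G_i = 10^(G_i,dB/10)
  Stage 1: F_1 = 10^(1.94/10) = 1.563, G_1 = 10^(−1.94/10) = 0.6397
  Stage 2: F_2 = 10^(3.77/10) = 2.382, G_2 = 10^(14.3/10) = 26.92
Friis cascade:
  F = 1.563 + (2.382 − 1)/0.6397 = 3.724
NF = 10 log₁₀(3.724) = 5.71 dB

5.71 dB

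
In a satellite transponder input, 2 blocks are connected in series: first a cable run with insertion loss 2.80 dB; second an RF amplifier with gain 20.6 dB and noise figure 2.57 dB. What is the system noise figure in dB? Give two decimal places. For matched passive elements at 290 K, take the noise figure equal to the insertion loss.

Convert to linear (a loss of L dB is a gain of −L dB): F_i = 10^(NF_i/10), G_i = 10^(G_i,dB/10)
  Stage 1: F_1 = 10^(2.80/10) = 1.905, G_1 = 10^(−2.80/10) = 0.5248
  Stage 2: F_2 = 10^(2.57/10) = 1.807, G_2 = 10^(20.6/10) = 114.8
Friis cascade:
  F = 1.905 + (1.807 − 1)/0.5248 = 3.443
NF = 10 log₁₀(3.443) = 5.37 dB

5.37 dB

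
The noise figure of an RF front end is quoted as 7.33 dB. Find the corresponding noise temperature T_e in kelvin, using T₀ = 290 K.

F = 10^(7.33/10) = 5.40754
T_e = (F − 1)·T₀ = (5.40754 − 1) × 290 = 1278 K

1278 K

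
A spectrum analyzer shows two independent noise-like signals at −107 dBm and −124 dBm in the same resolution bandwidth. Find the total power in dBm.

Convert to linear, add, convert back:
P₁ = 2.00×10⁻¹⁴ W, P₂ = 3.98×10⁻¹⁶ W
P_tot = 2.04×10⁻¹⁴ W → 10 log₁₀(P_tot / 10⁻³) = −106.9 dBm

−106.9 dBm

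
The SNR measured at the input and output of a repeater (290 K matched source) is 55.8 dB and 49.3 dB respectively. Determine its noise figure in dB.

6.5 dB

NF (dB) = SNR_in(dB) − SNR_out(dB) when the source is at T₀
NF = 55.8 − 49.3 = 6.5 dB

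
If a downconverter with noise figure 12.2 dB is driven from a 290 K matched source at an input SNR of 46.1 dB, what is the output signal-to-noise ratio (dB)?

By definition F = SNR_in/SNR_out, so in dB: SNR_out = SNR_in − NF
SNR_out = 46.1 − 12.2 = 33.9 dB

33.9 dB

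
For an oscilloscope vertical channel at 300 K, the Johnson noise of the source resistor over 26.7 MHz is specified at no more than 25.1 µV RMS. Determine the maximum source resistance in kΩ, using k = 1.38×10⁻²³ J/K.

1.42 kΩ

Johnson–Nyquist: V_n = √(4kTRB) ⇒ R = V_n² / (4kTB)
4kTB = 4 × 1.38×10⁻²³ × 300 × 2.67×10⁷ = 4.42×10⁻¹³
R = (2.51×10⁻⁵)² / 4.42×10⁻¹³ = 1.42×10³ Ω = 1.42 kΩ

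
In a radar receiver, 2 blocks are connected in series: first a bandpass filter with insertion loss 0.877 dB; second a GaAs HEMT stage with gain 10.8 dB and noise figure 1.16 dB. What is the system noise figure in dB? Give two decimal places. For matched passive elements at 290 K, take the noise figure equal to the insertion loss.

2.04 dB

Convert to linear (a loss of L dB is a gain of −L dB): F_i = 10^(NF_i/10), G_i = 10^(G_i,dB/10)
  Stage 1: F_1 = 10^(0.877/10) = 1.224, G_1 = 10^(−0.877/10) = 0.8171
  Stage 2: F_2 = 10^(1.16/10) = 1.306, G_2 = 10^(10.8/10) = 12.02
Friis cascade:
  F = 1.224 + (1.306 − 1)/0.8171 = 1.598
NF = 10 log₁₀(1.598) = 2.04 dB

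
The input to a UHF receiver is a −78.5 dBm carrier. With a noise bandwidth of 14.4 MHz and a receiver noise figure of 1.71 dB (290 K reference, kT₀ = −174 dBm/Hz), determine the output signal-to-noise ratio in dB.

22.2 dB

Noise floor: N = −174 + 10 log₁₀(B) + NF
10 log₁₀(1.44×10⁷) = 71.58 dB
N = −174 + 71.58 + 1.71 = −100.71 dBm
SNR = P_sig − N = −78.5 − (−100.71) = 22.21 dB → 22.2 dB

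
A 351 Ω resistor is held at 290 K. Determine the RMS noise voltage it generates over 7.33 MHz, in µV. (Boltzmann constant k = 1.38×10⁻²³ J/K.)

V_n = √(4kTRB)
4kTRB = 4 × 1.38×10⁻²³ × 290 × 3.51×10² × 7.33×10⁶ = 4.12×10⁻¹¹ V²
V_n = √(4.12×10⁻¹¹) = 6.42×10⁻⁶ V = 6.42 µV

6.42 µV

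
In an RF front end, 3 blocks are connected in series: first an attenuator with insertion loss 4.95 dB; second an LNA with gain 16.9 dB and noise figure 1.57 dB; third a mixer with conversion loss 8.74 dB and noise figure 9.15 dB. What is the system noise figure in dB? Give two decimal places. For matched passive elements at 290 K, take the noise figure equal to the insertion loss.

Convert to linear (a loss of L dB is a gain of −L dB): F_i = 10^(NF_i/10), G_i = 10^(G_i,dB/10)
  Stage 1: F_1 = 10^(4.95/10) = 3.126, G_1 = 10^(−4.95/10) = 0.3199
  Stage 2: F_2 = 10^(1.57/10) = 1.435, G_2 = 10^(16.9/10) = 48.98
  Stage 3: F_3 = 10^(9.15/10) = 8.222, G_3 = 10^(−8.74/10) = 0.1337
Friis cascade:
  F = 3.126 + (1.435 − 1)/0.3199 + (8.222 − 1)/15.67 = 4.948
NF = 10 log₁₀(4.948) = 6.94 dB

6.94 dB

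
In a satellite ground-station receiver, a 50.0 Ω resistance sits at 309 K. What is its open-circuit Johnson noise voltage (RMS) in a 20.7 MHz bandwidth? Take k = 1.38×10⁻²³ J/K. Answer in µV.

4.20 µV

V_n = √(4kTRB)
4kTRB = 4 × 1.38×10⁻²³ × 309 × 5.00×10¹ × 2.07×10⁷ = 1.77×10⁻¹¹ V²
V_n = √(1.77×10⁻¹¹) = 4.20×10⁻⁶ V = 4.20 µV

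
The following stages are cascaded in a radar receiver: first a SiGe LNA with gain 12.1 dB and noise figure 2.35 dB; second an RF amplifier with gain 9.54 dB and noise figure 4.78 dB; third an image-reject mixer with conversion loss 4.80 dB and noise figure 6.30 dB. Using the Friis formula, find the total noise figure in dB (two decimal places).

2.70 dB

Convert to linear (a loss of L dB is a gain of −L dB): F_i = 10^(NF_i/10), G_i = 10^(G_i,dB/10)
  Stage 1: F_1 = 10^(2.35/10) = 1.718, G_1 = 10^(12.1/10) = 16.22
  Stage 2: F_2 = 10^(4.78/10) = 3.006, G_2 = 10^(9.54/10) = 8.995
  Stage 3: F_3 = 10^(6.30/10) = 4.266, G_3 = 10^(−4.80/10) = 0.3311
Friis cascade:
  F = 1.718 + (3.006 − 1)/16.22 + (4.266 − 1)/145.9 = 1.864
NF = 10 log₁₀(1.864) = 2.70 dB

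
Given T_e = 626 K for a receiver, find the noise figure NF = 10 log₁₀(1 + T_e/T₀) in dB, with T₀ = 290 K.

F = 1 + T_e/T₀ = 1 + 626/290 = 3.15862
NF = 10 log₁₀(3.15862) = 4.99 dB

4.99 dB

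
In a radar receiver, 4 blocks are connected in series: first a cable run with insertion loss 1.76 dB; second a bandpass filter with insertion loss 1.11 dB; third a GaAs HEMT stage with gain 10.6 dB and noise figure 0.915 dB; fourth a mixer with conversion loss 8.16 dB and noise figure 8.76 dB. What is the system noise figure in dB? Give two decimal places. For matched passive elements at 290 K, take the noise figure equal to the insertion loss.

5.43 dB

Convert to linear (a loss of L dB is a gain of −L dB): F_i = 10^(NF_i/10), G_i = 10^(G_i,dB/10)
  Stage 1: F_1 = 10^(1.76/10) = 1.500, G_1 = 10^(−1.76/10) = 0.6668
  Stage 2: F_2 = 10^(1.11/10) = 1.291, G_2 = 10^(−1.11/10) = 0.7745
  Stage 3: F_3 = 10^(0.915/10) = 1.235, G_3 = 10^(10.6/10) = 11.48
  Stage 4: F_4 = 10^(8.76/10) = 7.516, G_4 = 10^(−8.16/10) = 0.1528
Friis cascade:
  F = 1.500 + (1.291 − 1)/0.6668 + (1.235 − 1)/0.5164 + (7.516 − 1)/5.929 = 3.490
NF = 10 log₁₀(3.490) = 5.43 dB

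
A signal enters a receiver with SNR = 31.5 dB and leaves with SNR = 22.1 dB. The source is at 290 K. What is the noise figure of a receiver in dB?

NF (dB) = SNR_in(dB) − SNR_out(dB) when the source is at T₀
NF = 31.5 − 22.1 = 9.4 dB

9.4 dB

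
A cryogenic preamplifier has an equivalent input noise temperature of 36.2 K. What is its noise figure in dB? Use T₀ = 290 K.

0.511 dB

F = 1 + T_e/T₀ = 1 + 36.2/290 = 1.12483
NF = 10 log₁₀(1.12483) = 0.511 dB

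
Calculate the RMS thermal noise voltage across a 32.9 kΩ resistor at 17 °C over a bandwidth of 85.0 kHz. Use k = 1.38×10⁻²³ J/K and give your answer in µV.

T = 17 °C + 273.15 = 290.15 K
V_n = √(4kTRB)
4kTRB = 4 × 1.38×10⁻²³ × 290.15 × 3.29×10⁴ × 8.50×10⁴ = 4.48×10⁻¹¹ V²
V_n = √(4.48×10⁻¹¹) = 6.69×10⁻⁶ V = 6.69 µV

6.69 µV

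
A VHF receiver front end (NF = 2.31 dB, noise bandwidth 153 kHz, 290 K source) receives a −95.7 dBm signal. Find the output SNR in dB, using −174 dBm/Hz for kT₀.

24.1 dB

Noise floor: N = −174 + 10 log₁₀(B) + NF
10 log₁₀(1.53×10⁵) = 51.85 dB
N = −174 + 51.85 + 2.31 = −119.84 dBm
SNR = P_sig − N = −95.7 − (−119.84) = 24.14 dB → 24.1 dB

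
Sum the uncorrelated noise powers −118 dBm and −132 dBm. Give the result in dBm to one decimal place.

−117.8 dBm

Convert to linear, add, convert back:
P₁ = 1.58×10⁻¹⁵ W, P₂ = 6.31×10⁻¹⁷ W
P_tot = 1.65×10⁻¹⁵ W → 10 log₁₀(P_tot / 10⁻³) = −117.8 dBm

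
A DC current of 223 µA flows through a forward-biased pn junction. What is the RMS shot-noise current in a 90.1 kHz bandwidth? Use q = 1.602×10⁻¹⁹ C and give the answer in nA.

I_n = √(2qI·B)
2qI·B = 2 × 1.602×10⁻¹⁹ × 2.23×10⁻⁴ × 9.01×10⁴ = 6.44×10⁻¹⁸ A²
I_n = √(6.44×10⁻¹⁸) = 2.54×10⁻⁹ A = 2.54 nA

2.54 nA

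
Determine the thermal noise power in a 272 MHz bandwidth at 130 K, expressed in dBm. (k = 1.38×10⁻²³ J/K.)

−93.1 dBm

P_n = kTB = 1.38×10⁻²³ × 130 × 2.72×10⁸ = 4.88×10⁻¹³ W
In dBm: 10 log₁₀(4.88×10⁻¹³ / 10⁻³) = −93.1 dBm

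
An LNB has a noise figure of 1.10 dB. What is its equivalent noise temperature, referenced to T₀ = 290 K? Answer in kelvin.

F = 10^(1.10/10) = 1.28825
T_e = (F − 1)·T₀ = (1.28825 − 1) × 290 = 83.6 K

83.6 K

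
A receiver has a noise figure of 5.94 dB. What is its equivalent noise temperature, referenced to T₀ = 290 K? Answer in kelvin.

F = 10^(5.94/10) = 3.92645
T_e = (F − 1)·T₀ = (3.92645 − 1) × 290 = 849 K

849 K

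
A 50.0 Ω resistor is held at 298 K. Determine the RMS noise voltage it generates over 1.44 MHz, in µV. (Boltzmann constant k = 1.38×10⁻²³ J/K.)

1.09 µV

V_n = √(4kTRB)
4kTRB = 4 × 1.38×10⁻²³ × 298 × 5.00×10¹ × 1.44×10⁶ = 1.18×10⁻¹² V²
V_n = √(1.18×10⁻¹²) = 1.09×10⁻⁶ V = 1.09 µV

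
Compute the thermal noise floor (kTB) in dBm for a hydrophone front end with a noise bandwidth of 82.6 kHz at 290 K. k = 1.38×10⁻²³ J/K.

−124.8 dBm

P_n = kTB = 1.38×10⁻²³ × 290 × 8.26×10⁴ = 3.31×10⁻¹⁶ W
In dBm: 10 log₁₀(3.31×10⁻¹⁶ / 10⁻³) = −124.8 dBm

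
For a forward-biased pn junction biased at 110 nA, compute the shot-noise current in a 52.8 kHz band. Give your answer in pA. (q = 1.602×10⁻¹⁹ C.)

43.1 pA

I_n = √(2qI·B)
2qI·B = 2 × 1.602×10⁻¹⁹ × 1.10×10⁻⁷ × 5.28×10⁴ = 1.86×10⁻²¹ A²
I_n = √(1.86×10⁻²¹) = 4.31×10⁻¹¹ A = 43.1 pA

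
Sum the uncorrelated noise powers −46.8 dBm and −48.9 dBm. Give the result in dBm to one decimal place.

Convert to linear, add, convert back:
P₁ = 2.09×10⁻⁸ W, P₂ = 1.29×10⁻⁸ W
P_tot = 3.38×10⁻⁸ W → 10 log₁₀(P_tot / 10⁻³) = −44.7 dBm

−44.7 dBm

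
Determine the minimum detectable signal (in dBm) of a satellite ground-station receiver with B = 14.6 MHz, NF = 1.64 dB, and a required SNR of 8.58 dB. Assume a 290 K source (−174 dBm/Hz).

Sensitivity = −174 + 10 log₁₀(B) + NF + SNR_min
= −174 + 71.64 + 1.64 + 8.58
= −92.14 dBm → −92.1 dBm

−92.1 dBm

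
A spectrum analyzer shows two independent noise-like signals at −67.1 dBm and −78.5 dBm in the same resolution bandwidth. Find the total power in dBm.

−66.8 dBm

Convert to linear, add, convert back:
P₁ = 1.95×10⁻¹⁰ W, P₂ = 1.41×10⁻¹¹ W
P_tot = 2.09×10⁻¹⁰ W → 10 log₁₀(P_tot / 10⁻³) = −66.8 dBm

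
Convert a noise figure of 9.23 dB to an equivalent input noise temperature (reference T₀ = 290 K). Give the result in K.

2139 K

F = 10^(9.23/10) = 8.37529
T_e = (F − 1)·T₀ = (8.37529 − 1) × 290 = 2139 K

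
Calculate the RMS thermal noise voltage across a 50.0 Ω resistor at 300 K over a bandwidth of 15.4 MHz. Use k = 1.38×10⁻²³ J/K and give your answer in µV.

V_n = √(4kTRB)
4kTRB = 4 × 1.38×10⁻²³ × 300 × 5.00×10¹ × 1.54×10⁷ = 1.28×10⁻¹¹ V²
V_n = √(1.28×10⁻¹¹) = 3.57×10⁻⁶ V = 3.57 µV

3.57 µV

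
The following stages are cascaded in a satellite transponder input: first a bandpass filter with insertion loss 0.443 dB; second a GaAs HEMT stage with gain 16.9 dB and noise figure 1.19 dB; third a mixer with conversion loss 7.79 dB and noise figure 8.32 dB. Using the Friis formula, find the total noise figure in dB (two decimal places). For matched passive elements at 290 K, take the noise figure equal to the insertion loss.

Convert to linear (a loss of L dB is a gain of −L dB): F_i = 10^(NF_i/10), G_i = 10^(G_i,dB/10)
  Stage 1: F_1 = 10^(0.443/10) = 1.107, G_1 = 10^(−0.443/10) = 0.9030
  Stage 2: F_2 = 10^(1.19/10) = 1.315, G_2 = 10^(16.9/10) = 48.98
  Stage 3: F_3 = 10^(8.32/10) = 6.792, G_3 = 10^(−7.79/10) = 0.1663
Friis cascade:
  F = 1.107 + (1.315 − 1)/0.9030 + (6.792 − 1)/44.23 = 1.587
NF = 10 log₁₀(1.587) = 2.01 dB

2.01 dB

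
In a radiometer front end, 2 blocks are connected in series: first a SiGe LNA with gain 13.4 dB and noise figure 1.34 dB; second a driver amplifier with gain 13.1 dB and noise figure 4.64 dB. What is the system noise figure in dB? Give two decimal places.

1.61 dB

Convert to linear (a loss of L dB is a gain of −L dB): F_i = 10^(NF_i/10), G_i = 10^(G_i,dB/10)
  Stage 1: F_1 = 10^(1.34/10) = 1.361, G_1 = 10^(13.4/10) = 21.88
  Stage 2: F_2 = 10^(4.64/10) = 2.911, G_2 = 10^(13.1/10) = 20.42
Friis cascade:
  F = 1.361 + (2.911 − 1)/21.88 = 1.449
NF = 10 log₁₀(1.449) = 1.61 dB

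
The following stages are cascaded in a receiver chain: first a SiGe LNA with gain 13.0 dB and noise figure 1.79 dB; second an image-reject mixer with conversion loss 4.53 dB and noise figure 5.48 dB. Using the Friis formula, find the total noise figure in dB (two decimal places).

Convert to linear (a loss of L dB is a gain of −L dB): F_i = 10^(NF_i/10), G_i = 10^(G_i,dB/10)
  Stage 1: F_1 = 10^(1.79/10) = 1.510, G_1 = 10^(13.0/10) = 19.95
  Stage 2: F_2 = 10^(5.48/10) = 3.532, G_2 = 10^(−4.53/10) = 0.3524
Friis cascade:
  F = 1.510 + (3.532 − 1)/19.95 = 1.637
NF = 10 log₁₀(1.637) = 2.14 dB

2.14 dB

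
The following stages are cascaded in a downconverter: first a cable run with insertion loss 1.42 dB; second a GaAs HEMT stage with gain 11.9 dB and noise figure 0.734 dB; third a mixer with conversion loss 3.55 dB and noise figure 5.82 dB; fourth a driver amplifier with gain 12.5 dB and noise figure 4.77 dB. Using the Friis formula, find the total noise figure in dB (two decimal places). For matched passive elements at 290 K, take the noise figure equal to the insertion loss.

Convert to linear (a loss of L dB is a gain of −L dB): F_i = 10^(NF_i/10), G_i = 10^(G_i,dB/10)
  Stage 1: F_1 = 10^(1.42/10) = 1.387, G_1 = 10^(−1.42/10) = 0.7211
  Stage 2: F_2 = 10^(0.734/10) = 1.184, G_2 = 10^(11.9/10) = 15.49
  Stage 3: F_3 = 10^(5.82/10) = 3.819, G_3 = 10^(−3.55/10) = 0.4416
  Stage 4: F_4 = 10^(4.77/10) = 2.999, G_4 = 10^(12.5/10) = 17.78
Friis cascade:
  F = 1.387 + (1.184 − 1)/0.7211 + (3.819 − 1)/11.17 + (2.999 − 1)/4.932 = 2.300
NF = 10 log₁₀(2.300) = 3.62 dB

3.62 dB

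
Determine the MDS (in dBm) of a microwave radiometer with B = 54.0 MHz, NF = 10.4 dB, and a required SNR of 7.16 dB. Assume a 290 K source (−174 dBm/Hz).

Sensitivity = −174 + 10 log₁₀(B) + NF + SNR_min
= −174 + 77.32 + 10.4 + 7.16
= −79.12 dBm → −79.1 dBm

−79.1 dBm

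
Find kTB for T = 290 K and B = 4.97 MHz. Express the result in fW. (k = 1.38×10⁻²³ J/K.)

19.9 fW

P_n = kTB = 1.38×10⁻²³ × 290 × 4.97×10⁶ = 1.99×10⁻¹⁴ W = 19.9 fW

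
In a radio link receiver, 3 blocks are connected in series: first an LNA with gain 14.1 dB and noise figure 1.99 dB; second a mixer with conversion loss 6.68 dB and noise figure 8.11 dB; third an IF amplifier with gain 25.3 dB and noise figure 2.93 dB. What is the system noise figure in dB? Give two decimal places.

Convert to linear (a loss of L dB is a gain of −L dB): F_i = 10^(NF_i/10), G_i = 10^(G_i,dB/10)
  Stage 1: F_1 = 10^(1.99/10) = 1.581, G_1 = 10^(14.1/10) = 25.70
  Stage 2: F_2 = 10^(8.11/10) = 6.471, G_2 = 10^(−6.68/10) = 0.2148
  Stage 3: F_3 = 10^(2.93/10) = 1.963, G_3 = 10^(25.3/10) = 338.8
Friis cascade:
  F = 1.581 + (6.471 − 1)/25.70 + (1.963 − 1)/5.521 = 1.969
NF = 10 log₁₀(1.969) = 2.94 dB

2.94 dB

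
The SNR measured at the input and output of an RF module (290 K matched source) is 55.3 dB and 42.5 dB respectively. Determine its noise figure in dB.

NF (dB) = SNR_in(dB) − SNR_out(dB) when the source is at T₀
NF = 55.3 − 42.5 = 12.8 dB

12.8 dB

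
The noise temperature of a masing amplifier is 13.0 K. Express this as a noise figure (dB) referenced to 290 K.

0.190 dB

F = 1 + T_e/T₀ = 1 + 13.0/290 = 1.04483
NF = 10 log₁₀(1.04483) = 0.190 dB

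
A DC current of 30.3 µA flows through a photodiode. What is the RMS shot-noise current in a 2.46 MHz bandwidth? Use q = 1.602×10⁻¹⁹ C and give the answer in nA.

I_n = √(2qI·B)
2qI·B = 2 × 1.602×10⁻¹⁹ × 3.03×10⁻⁵ × 2.46×10⁶ = 2.39×10⁻¹⁷ A²
I_n = √(2.39×10⁻¹⁷) = 4.89×10⁻⁹ A = 4.89 nA

4.89 nA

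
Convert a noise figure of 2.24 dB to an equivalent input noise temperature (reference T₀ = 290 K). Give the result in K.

196 K

F = 10^(2.24/10) = 1.67494
T_e = (F − 1)·T₀ = (1.67494 − 1) × 290 = 196 K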